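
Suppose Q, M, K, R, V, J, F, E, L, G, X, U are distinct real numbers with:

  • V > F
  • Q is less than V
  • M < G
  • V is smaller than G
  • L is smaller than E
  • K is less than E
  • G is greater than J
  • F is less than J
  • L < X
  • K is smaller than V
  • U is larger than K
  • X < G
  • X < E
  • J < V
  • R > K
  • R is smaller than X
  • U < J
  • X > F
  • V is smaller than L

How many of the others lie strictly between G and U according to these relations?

4

The relations place U below G. An element lies strictly between them when it is forced above U and also forced below G.
Above U: {J, V, L, X, E}. Below G: {F, K, M, R, J, Q, V, L, X}.
Intersection: {J, V, L, X} — 4.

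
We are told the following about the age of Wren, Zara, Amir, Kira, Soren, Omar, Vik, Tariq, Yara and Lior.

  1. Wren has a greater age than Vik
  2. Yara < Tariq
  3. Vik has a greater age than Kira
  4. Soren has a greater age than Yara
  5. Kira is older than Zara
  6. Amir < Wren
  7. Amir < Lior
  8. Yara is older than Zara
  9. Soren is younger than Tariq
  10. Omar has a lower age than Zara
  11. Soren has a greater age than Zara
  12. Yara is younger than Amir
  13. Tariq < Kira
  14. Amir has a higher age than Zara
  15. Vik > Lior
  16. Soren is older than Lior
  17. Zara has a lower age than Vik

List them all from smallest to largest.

Omar < Zara < Yara < Amir < Lior < Soren < Tariq < Kira < Vik < Wren

Nothing is placed below Omar, so it is least; from there Omar < Zara; Zara < Yara; Yara < Amir; Amir < Lior; Lior < Soren; Soren < Tariq; Tariq < Kira; Kira < Vik; Vik < Wren, each given directly.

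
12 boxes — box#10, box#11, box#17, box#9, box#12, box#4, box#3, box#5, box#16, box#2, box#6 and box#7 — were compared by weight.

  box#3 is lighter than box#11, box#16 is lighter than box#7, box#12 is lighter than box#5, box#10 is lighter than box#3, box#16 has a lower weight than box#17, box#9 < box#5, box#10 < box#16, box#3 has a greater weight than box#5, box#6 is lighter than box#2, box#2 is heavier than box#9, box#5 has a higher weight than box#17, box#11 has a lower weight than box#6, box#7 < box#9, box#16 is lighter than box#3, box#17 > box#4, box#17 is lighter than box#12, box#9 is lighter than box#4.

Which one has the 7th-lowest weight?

box#12

Chaining the given pairs: box#10 < box#16 < box#7 < box#9 < box#4 < box#17 < box#12 < box#5 < box#3 < box#11 < box#6 < box#2.
Counting 7 from the smallest end gives box#12.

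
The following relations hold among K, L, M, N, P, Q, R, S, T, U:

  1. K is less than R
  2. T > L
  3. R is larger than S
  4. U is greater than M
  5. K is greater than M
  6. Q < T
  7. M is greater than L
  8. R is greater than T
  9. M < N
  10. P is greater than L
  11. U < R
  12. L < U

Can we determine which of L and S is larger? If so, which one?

Following every chain through L: above L we get M, U, K, N, T, P, R.
S is not reached, and no chain runs the other way from S to L.
So the given relations leave the order of L and S undetermined.

undetermined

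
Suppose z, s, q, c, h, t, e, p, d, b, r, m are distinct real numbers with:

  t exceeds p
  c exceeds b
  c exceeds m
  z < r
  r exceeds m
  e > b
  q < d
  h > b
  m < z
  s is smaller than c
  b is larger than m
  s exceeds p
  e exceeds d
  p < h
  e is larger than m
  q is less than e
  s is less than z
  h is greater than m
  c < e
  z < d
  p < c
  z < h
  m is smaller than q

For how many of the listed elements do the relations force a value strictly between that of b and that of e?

The relations place b below e. An element lies strictly between them when it is forced above b and also forced below e.
Above b: {h, c}. Below e: {p, m, s, z, q, d, c}.
Intersection: {c} — 1.

1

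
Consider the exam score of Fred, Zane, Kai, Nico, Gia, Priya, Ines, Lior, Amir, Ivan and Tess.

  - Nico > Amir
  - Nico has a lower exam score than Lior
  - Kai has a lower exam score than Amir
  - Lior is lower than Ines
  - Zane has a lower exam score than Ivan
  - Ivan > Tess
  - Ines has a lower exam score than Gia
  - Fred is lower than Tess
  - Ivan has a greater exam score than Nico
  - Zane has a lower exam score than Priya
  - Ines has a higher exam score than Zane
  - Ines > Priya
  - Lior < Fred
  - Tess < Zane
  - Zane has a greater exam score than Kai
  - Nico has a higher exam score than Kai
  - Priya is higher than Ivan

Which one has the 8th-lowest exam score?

Ivan

The consecutive relations fix a unique order: Kai < Amir < Nico < Lior < Fred < Tess < Zane < Ivan < Priya < Ines < Gia.
The 8th smallest is Ivan.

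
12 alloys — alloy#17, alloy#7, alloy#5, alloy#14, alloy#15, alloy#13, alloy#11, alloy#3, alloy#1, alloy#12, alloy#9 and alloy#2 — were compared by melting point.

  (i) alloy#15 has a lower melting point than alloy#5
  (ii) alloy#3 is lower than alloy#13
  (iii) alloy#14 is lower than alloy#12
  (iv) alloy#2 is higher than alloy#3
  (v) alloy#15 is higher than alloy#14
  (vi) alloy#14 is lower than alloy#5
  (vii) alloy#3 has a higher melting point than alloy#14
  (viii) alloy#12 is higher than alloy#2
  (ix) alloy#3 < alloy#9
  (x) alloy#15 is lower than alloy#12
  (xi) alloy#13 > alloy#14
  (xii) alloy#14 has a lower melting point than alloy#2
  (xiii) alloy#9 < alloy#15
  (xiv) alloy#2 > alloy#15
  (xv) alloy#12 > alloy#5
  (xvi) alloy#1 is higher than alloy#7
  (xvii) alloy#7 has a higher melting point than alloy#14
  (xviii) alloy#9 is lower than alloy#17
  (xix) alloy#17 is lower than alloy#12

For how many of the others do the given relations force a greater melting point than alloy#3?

From alloy#3 the given relations immediately reach alloy#13, alloy#9, alloy#2.
From those, alloy#15, alloy#17, alloy#12 — 6 in total.
From those, alloy#5 — 7 in total.
No other element is forced above alloy#3 by the given relations, so the count is 7.

7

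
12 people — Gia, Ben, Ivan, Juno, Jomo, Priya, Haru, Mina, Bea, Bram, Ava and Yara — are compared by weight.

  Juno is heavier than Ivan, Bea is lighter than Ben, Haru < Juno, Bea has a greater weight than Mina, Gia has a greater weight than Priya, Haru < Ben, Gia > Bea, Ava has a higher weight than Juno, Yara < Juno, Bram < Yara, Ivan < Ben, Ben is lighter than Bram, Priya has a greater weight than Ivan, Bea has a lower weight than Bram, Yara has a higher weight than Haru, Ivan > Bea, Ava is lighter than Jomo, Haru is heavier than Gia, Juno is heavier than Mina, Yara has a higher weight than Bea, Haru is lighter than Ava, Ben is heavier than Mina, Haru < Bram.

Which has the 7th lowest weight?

Ben

Chaining the given pairs: Mina < Bea < Ivan < Priya < Gia < Haru < Ben < Bram < Yara < Juno < Ava < Jomo.
The 7th smallest is Ben.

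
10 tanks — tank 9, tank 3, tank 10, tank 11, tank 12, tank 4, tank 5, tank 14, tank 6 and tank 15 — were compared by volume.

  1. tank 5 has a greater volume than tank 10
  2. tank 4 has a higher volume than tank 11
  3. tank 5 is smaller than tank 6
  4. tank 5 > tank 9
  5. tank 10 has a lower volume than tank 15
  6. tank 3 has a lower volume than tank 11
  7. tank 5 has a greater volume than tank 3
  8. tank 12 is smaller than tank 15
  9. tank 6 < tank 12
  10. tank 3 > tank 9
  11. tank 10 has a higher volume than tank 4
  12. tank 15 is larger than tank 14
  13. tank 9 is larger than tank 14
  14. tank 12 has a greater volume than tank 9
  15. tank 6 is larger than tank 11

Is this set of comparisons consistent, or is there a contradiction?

consistent

Every relation is compatible with tank 14 < tank 9 < tank 3 < tank 11 < tank 4 < tank 10 < tank 5 < tank 6 < tank 12 < tank 15; the set is consistent.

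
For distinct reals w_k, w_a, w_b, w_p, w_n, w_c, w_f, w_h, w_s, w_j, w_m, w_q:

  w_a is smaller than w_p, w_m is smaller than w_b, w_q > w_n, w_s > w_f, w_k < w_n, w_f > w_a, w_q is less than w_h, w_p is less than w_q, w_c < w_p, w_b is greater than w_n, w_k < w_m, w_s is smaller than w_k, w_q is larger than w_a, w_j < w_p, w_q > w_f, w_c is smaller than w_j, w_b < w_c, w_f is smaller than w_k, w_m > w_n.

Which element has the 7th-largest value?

Piecing the relations together gives one ordering: w_a < w_f < w_s < w_k < w_n < w_m < w_b < w_c < w_j < w_p < w_q < w_h.
The 7th largest is w_m.

w_m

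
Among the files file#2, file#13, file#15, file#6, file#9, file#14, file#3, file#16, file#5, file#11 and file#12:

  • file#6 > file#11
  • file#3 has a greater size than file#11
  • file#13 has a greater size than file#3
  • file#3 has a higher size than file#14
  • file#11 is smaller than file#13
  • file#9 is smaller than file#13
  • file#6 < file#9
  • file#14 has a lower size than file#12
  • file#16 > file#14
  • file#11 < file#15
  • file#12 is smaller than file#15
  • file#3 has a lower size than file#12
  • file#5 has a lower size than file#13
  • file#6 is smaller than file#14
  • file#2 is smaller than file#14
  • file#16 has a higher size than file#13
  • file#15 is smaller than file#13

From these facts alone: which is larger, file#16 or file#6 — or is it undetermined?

file#6 < file#14 and file#14 < file#12 give file#6 < file#12.
Then file#12 < file#15 extends the chain to file#15.
With file#15 < file#13: file#6 < file#14 < file#12 < file#15 < file#13.
With file#13 < file#16: file#6 < file#14 < file#12 < file#15 < file#13 < file#16.
So file#16 is larger.

file#16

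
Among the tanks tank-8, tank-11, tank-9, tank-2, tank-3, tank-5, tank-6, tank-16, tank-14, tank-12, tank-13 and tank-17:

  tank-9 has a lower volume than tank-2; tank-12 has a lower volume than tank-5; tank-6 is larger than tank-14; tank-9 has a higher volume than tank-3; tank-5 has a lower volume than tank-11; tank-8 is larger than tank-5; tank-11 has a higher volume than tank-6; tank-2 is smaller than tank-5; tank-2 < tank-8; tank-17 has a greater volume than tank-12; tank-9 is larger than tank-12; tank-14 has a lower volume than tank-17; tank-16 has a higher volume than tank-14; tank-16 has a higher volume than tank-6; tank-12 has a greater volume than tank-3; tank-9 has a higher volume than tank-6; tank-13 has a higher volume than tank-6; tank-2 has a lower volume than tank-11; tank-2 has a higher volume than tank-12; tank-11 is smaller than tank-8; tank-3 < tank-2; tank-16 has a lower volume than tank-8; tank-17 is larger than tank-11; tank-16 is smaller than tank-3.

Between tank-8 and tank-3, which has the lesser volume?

tank-3

tank-3 < tank-12 and tank-12 < tank-9 give tank-3 < tank-9.
With tank-9 < tank-2: tank-3 < tank-12 < tank-9 < tank-2.
Then tank-2 < tank-5 extends the chain to tank-5.
With tank-5 < tank-11: tank-3 < tank-12 < tank-9 < tank-2 < tank-5 < tank-11.
Then tank-11 < tank-8 extends the chain to tank-8.
So tank-3 < tank-8; tank-3 is the smaller of the two.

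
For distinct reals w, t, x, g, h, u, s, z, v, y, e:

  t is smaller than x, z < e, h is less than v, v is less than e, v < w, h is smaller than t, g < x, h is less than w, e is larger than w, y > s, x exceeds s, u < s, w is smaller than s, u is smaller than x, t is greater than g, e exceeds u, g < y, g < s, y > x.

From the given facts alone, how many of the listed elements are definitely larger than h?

7

From h the given relations immediately reach v, w, t.
From those, e, s, x — 6 in total.
From those, y — 7 in total.
Nothing else is reachable above h; 7 in all.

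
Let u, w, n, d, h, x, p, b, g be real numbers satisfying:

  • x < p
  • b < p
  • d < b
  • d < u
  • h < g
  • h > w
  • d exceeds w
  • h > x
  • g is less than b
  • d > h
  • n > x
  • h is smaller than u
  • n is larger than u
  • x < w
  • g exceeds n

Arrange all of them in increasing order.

x < w < h < d < u < n < g < b < p

Each adjacent pair is fixed by a given relation: x < w; w < h; h < d; d < u; u < n; n < g; g < b; b < p. Chaining them end to end gives the full order.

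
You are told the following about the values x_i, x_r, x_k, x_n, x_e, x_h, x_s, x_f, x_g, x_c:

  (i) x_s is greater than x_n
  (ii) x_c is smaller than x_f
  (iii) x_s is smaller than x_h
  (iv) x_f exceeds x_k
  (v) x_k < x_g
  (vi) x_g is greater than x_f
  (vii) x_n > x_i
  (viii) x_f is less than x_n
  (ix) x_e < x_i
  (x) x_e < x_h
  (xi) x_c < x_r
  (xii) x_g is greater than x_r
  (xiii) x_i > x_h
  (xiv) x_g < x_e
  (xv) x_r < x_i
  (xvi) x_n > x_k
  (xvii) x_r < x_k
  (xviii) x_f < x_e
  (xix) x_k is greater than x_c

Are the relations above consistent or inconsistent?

inconsistent

We have x_s < x_h stated directly, yet also x_h < x_i < x_n < x_s by chaining the others — so x_h < x_s. Contradiction.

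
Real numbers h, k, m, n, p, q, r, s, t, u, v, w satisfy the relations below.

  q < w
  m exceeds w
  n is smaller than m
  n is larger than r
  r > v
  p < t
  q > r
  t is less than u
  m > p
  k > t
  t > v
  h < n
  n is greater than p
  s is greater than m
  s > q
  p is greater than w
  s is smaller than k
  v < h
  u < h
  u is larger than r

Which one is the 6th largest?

The consecutive relations fix a unique order: v < r < q < w < p < t < u < h < n < m < s < k.
The 6th largest is u.

u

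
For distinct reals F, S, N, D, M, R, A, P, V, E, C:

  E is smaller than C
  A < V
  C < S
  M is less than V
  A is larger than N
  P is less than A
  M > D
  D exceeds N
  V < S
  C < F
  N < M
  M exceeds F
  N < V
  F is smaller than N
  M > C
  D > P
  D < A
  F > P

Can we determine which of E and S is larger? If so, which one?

S

E < C and C < F give E < F.
With F < N: E < C < F < N.
With N < D: E < C < F < N < D.
With D < M: E < C < F < N < D < M.
With M < V: E < C < F < N < D < M < V.
Then V < S extends the chain to S.
So S is larger.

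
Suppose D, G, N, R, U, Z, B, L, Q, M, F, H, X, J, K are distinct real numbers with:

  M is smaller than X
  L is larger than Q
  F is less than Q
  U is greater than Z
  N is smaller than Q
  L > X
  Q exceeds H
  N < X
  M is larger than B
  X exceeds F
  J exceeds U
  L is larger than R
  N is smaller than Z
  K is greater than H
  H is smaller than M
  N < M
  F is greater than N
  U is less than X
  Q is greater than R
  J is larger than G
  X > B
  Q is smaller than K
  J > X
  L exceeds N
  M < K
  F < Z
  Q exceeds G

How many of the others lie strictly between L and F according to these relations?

The relations place F below L. An element lies strictly between them when it is forced above F and also forced below L.
Above F: {Z, Q, U, K, X, J}. Below L: {R, N, B, G, Z, H, Q, U, M, X}.
Intersection: {Z, Q, U, X} — 4.

4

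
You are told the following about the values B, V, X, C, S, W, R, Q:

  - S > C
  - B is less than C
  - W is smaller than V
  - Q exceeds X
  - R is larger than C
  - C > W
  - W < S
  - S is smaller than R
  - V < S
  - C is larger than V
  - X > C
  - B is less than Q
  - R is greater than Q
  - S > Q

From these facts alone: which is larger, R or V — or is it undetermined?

R

V < C and C < X give V < X.
With X < Q: V < C < X < Q.
Then Q < S extends the chain to S.
Then S < R extends the chain to R.
So R is larger.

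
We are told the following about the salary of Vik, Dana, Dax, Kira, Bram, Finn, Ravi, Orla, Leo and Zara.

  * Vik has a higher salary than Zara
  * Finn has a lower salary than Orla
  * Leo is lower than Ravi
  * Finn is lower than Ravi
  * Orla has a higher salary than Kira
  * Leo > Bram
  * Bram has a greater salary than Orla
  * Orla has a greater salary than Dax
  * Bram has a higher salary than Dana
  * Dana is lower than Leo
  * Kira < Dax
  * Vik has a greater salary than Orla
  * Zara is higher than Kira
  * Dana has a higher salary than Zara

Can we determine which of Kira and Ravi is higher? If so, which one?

Kira < Zara and Zara < Dana give Kira < Dana.
Then Dana < Leo extends the chain to Leo.
Then Leo < Ravi extends the chain to Ravi.
So Ravi is higher.

Ravi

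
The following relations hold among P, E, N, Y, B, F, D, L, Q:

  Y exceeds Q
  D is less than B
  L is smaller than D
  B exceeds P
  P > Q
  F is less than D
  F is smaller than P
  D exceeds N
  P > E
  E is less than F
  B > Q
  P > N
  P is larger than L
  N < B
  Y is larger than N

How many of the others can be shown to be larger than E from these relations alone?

4

The elements the relations force above E are F, D, P, B — no chain reaches any other.
That is 4.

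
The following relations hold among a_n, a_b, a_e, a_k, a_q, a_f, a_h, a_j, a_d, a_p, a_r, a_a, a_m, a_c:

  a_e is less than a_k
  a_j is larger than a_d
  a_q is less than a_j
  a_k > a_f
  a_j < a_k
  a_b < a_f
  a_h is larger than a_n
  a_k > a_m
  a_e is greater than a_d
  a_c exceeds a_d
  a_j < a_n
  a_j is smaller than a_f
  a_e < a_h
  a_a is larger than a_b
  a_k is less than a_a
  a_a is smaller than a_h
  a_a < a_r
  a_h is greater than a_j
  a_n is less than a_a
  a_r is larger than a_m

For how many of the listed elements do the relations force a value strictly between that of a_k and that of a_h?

1

The relations place a_k below a_h. An element lies strictly between them when it is forced above a_k and also forced below a_h.
Above a_k: {a_a, a_r}. Below a_h: {a_b, a_d, a_q, a_e, a_j, a_f, a_m, a_n, a_a}.
Intersection: {a_a} — 1.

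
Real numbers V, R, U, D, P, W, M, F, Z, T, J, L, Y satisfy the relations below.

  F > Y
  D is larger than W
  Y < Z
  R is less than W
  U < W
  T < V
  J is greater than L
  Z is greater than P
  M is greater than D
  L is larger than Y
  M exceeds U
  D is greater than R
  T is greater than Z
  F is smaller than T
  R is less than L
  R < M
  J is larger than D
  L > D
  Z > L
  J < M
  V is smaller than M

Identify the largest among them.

M

R is not greatest since R < W; U is not greatest since U < M; W is not greatest since W < D; D is not greatest since D < L; Y is not greatest since Y < L; P is not greatest since P < Z; L is not greatest since L < J; Z is not greatest since Z < T; F is not greatest since F < T; T is not greatest since T < V; V is not greatest since V < M; J is not greatest since J < M.
Only M has nothing above it, so M is the largest.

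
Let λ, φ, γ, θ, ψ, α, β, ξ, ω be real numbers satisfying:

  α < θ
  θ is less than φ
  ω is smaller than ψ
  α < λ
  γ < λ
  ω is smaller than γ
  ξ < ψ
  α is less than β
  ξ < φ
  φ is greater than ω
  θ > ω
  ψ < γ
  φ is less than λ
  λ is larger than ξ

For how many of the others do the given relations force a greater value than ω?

Directly above ω: θ, φ, ψ, γ.
One step further: λ (5 so far).
Nothing else is reachable above ω; 5 in all.

5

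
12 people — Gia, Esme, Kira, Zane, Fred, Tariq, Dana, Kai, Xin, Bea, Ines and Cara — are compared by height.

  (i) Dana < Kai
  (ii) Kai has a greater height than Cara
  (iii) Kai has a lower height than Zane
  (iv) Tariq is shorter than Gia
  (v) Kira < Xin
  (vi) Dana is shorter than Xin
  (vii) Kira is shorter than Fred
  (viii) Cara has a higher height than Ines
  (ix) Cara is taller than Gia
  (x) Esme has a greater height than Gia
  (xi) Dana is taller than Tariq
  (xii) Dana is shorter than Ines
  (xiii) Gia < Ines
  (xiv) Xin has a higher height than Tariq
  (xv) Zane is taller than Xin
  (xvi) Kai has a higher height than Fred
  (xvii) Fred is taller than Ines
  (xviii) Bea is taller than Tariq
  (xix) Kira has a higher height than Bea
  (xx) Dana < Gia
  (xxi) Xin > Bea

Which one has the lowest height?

Tariq

Bea is not least since Tariq < Bea; Dana is not least since Tariq < Dana; Gia is not least since Tariq < Gia; Kira is not least since Bea < Kira; Ines is not least since Dana < Ines; Cara is not least since Ines < Cara; Esme is not least since Gia < Esme; Fred is not least since Kira < Fred; Xin is not least since Kira < Xin; Kai is not least since Dana < Kai; Zane is not least since Xin < Zane.
Only Tariq has nothing below it, so Tariq is the lowest height.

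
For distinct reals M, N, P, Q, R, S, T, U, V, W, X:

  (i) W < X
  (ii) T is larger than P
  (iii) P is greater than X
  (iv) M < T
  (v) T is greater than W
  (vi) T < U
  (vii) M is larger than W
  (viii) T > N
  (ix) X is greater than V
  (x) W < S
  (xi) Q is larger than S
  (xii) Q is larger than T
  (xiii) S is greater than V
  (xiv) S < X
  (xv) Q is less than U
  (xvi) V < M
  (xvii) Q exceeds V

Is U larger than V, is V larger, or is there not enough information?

U

V < M < T < Q < U, by transitivity through M, T, Q.
So U is larger.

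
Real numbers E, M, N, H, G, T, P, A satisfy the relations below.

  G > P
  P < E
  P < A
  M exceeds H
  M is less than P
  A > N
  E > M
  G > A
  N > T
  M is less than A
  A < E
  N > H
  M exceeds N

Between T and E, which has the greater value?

E

T < N and N < M give T < M.
Then M < P extends the chain to P.
Then P < A extends the chain to A.
With A < E: T < N < M < P < A < E.
So T < E; E is the larger of the two.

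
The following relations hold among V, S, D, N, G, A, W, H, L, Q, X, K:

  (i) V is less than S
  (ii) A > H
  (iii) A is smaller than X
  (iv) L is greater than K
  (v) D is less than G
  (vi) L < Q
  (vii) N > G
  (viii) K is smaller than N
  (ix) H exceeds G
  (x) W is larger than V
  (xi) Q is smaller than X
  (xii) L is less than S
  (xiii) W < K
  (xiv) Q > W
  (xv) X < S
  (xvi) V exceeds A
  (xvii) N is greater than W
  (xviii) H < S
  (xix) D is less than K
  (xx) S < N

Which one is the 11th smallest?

S

Chaining the given pairs: D < G < H < A < V < W < K < L < Q < X < S < N.
Counting 11 from the smallest end gives S.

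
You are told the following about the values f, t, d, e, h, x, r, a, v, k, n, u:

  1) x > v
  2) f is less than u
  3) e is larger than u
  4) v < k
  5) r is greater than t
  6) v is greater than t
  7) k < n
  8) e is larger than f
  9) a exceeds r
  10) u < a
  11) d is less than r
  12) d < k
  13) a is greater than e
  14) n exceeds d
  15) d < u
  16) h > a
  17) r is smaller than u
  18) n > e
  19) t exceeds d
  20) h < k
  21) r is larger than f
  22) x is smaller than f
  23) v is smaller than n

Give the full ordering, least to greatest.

Each adjacent pair is fixed by a given relation: d < t; t < v; v < x; x < f; f < r; r < u; u < e; e < a; a < h; h < k; k < n. Chaining them end to end gives the full order.

d < t < v < x < f < r < u < e < a < h < k < n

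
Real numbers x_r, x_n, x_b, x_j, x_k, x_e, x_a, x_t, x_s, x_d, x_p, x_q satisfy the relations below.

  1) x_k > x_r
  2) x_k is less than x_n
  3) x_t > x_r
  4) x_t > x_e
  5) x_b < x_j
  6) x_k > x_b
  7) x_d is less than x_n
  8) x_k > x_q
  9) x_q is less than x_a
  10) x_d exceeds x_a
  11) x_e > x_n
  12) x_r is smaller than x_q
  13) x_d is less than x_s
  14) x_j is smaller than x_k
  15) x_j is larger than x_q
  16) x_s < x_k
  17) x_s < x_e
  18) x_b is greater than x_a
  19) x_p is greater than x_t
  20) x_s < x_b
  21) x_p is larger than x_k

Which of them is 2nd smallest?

The consecutive relations fix a unique order: x_r < x_q < x_a < x_d < x_s < x_b < x_j < x_k < x_n < x_e < x_t < x_p.
The 2nd smallest is x_q.

x_q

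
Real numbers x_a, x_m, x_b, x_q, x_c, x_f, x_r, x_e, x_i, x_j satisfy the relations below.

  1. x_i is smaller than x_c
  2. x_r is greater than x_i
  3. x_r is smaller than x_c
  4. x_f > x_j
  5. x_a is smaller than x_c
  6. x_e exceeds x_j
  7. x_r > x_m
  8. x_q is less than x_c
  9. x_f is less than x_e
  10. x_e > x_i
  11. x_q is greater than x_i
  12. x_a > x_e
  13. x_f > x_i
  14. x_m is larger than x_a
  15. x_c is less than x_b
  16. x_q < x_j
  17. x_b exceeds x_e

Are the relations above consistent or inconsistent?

Every relation is compatible with x_i < x_q < x_j < x_f < x_e < x_a < x_m < x_r < x_c < x_b; the set is consistent.

consistent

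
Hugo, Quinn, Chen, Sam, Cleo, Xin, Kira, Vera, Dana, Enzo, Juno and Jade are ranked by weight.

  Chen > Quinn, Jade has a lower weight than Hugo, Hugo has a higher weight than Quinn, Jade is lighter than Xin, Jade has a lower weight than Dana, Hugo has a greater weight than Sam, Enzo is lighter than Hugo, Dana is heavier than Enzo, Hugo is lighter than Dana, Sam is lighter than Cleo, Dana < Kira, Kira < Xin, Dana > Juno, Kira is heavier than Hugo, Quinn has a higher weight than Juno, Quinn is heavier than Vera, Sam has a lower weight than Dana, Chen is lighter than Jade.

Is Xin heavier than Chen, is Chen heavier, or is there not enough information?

Following the relations from Chen: Chen < Jade < Hugo < Dana < Kira < Xin.
So Xin is heavier.

Xin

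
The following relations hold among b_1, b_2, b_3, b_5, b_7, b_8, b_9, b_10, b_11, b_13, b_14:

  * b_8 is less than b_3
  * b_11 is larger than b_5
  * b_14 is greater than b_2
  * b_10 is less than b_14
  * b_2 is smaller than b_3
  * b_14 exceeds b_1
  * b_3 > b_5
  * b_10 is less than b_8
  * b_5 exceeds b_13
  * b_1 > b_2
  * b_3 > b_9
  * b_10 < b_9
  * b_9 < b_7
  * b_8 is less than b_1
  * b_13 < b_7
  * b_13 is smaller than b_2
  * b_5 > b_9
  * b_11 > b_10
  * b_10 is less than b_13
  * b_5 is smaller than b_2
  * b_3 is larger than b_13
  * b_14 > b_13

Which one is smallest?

b_10

b_13 is not least since b_10 < b_13; b_9 is not least since b_10 < b_9; b_5 is not least since b_13 < b_5; b_2 is not least since b_5 < b_2; b_8 is not least since b_10 < b_8; b_7 is not least since b_13 < b_7; b_11 is not least since b_5 < b_11; b_1 is not least since b_2 < b_1; b_14 is not least since b_2 < b_14; b_3 is not least since b_5 < b_3.
Only b_10 has nothing below it, so b_10 is the smallest.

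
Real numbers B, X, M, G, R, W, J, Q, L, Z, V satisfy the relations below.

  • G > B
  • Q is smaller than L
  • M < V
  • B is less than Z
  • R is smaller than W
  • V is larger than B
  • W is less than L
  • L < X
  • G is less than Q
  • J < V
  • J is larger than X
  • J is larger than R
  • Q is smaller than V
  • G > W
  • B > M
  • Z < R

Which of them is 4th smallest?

R

Piecing the relations together gives one ordering: M < B < Z < R < W < G < Q < L < X < J < V.
Counting 4 from the smallest end gives R.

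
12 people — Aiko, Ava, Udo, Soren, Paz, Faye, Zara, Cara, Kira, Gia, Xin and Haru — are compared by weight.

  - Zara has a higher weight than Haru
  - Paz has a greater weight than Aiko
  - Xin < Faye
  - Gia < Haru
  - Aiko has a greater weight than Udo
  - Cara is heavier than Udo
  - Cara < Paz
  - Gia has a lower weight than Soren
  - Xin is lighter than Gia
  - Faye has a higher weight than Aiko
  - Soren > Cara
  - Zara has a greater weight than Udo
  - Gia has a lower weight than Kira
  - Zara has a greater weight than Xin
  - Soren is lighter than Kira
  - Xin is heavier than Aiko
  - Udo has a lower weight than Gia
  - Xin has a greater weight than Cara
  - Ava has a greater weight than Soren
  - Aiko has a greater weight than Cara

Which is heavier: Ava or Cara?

Cara < Aiko and Aiko < Xin give Cara < Xin.
Then Xin < Gia extends the chain to Gia.
With Gia < Soren: Cara < Aiko < Xin < Gia < Soren.
Then Soren < Ava extends the chain to Ava.
So Cara < Ava; Ava is the heavier of the two.

Ava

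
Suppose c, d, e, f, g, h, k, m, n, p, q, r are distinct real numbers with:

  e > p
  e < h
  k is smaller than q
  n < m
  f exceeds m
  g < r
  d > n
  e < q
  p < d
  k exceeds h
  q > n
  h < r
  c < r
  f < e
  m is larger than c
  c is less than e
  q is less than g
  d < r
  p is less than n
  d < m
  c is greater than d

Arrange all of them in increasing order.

Nothing is placed below p, so it is least; from there p < n; n < d; d < c; c < m; m < f; f < e; e < h; h < k; k < q; q < g; g < r, each given directly.

p < n < d < c < m < f < e < h < k < q < g < r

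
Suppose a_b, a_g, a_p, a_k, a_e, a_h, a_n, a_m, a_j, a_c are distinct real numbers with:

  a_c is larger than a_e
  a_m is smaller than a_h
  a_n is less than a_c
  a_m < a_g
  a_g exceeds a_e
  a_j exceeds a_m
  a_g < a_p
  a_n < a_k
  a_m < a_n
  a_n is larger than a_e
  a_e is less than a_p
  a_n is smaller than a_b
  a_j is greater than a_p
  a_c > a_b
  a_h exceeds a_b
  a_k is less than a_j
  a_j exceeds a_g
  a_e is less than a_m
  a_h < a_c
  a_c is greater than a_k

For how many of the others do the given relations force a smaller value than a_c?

6

The elements the relations force below a_c are a_e, a_m, a_n, a_k, a_b, a_h — no chain reaches any other.
That is 6.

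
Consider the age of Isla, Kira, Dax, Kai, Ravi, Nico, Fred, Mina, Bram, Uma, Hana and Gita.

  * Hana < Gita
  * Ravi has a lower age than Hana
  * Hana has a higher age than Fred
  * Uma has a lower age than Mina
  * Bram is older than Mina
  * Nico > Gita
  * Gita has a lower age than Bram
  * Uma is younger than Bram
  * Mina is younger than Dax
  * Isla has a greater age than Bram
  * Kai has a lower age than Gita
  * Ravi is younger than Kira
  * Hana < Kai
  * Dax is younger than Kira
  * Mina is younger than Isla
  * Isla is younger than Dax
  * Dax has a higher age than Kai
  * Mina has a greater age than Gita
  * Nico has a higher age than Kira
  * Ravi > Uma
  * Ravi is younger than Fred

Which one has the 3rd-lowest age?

Chaining the given pairs: Uma < Ravi < Fred < Hana < Kai < Gita < Mina < Bram < Isla < Dax < Kira < Nico.
Counting 3 from the smallest end gives Fred.

Fred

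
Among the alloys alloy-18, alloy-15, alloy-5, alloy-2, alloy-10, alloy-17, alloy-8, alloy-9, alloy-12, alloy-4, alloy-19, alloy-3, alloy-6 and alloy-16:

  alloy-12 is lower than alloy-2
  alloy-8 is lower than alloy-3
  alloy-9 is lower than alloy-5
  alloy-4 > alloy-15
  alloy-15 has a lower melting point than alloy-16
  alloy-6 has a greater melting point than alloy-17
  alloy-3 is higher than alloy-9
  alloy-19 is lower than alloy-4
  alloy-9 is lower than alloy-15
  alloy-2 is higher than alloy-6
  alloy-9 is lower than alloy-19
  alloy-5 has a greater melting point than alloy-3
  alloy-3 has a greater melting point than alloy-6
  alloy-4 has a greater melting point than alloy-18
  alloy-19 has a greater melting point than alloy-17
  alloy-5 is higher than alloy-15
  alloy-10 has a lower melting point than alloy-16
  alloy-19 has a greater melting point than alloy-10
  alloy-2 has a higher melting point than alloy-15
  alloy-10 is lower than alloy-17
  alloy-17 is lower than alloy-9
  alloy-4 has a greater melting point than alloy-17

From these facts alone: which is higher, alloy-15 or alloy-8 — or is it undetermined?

undetermined

Following every chain through alloy-8: above alloy-8 we get alloy-3, alloy-5.
alloy-15 is not reached, and no chain runs the other way from alloy-15 to alloy-8.
So the given relations leave the order of alloy-8 and alloy-15 undetermined.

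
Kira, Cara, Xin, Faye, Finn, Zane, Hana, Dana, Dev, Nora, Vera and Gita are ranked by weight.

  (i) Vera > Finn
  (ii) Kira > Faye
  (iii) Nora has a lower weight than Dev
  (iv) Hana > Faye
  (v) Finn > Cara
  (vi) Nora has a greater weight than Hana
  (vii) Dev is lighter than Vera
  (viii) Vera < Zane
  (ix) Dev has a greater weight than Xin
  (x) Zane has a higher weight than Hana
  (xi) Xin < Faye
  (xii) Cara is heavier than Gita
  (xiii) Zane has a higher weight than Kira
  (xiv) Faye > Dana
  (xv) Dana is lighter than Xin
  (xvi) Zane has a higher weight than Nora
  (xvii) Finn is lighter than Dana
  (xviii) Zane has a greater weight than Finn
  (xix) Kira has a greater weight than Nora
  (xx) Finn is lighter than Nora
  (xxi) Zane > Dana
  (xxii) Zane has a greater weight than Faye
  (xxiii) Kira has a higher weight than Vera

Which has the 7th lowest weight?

Hana

Piecing the relations together gives one ordering: Gita < Cara < Finn < Dana < Xin < Faye < Hana < Nora < Dev < Vera < Kira < Zane.
Counting 7 from the smallest end gives Hana.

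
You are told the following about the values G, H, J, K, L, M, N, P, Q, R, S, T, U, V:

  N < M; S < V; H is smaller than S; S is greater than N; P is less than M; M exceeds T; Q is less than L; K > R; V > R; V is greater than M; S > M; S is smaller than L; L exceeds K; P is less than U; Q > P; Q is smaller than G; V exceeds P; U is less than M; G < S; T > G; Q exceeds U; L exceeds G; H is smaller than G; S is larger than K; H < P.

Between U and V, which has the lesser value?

U < Q and Q < G give U < G.
With G < T: U < Q < G < T.
With T < M: U < Q < G < T < M.
Then M < S extends the chain to S.
With S < V: U < Q < G < T < M < S < V.
So U < V; U is the smaller of the two.

U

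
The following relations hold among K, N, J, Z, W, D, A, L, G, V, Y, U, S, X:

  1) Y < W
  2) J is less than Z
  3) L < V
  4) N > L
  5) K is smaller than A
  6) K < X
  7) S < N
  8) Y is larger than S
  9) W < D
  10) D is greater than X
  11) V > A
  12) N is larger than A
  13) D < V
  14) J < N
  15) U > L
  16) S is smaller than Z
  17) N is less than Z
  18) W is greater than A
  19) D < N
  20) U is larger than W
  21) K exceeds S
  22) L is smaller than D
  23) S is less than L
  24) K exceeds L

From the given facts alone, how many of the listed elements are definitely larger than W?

5

The elements the relations force above W are D, N, Z, U, V — no chain reaches any other.
That is 5.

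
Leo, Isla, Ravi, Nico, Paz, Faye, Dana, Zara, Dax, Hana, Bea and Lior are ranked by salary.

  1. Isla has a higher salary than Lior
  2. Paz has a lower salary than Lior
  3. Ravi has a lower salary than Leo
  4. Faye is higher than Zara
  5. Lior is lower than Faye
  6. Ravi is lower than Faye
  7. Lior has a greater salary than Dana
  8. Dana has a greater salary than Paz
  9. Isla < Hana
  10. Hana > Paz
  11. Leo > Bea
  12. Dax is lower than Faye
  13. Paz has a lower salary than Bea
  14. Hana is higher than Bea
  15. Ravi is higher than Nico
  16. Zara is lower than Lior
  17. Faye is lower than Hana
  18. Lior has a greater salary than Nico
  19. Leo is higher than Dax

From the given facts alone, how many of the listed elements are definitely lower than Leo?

From Leo the given relations immediately reach Dax, Ravi, Bea.
From those, Paz, Nico — 5 in total.
Nothing else is reachable below Leo; 5 in all.

5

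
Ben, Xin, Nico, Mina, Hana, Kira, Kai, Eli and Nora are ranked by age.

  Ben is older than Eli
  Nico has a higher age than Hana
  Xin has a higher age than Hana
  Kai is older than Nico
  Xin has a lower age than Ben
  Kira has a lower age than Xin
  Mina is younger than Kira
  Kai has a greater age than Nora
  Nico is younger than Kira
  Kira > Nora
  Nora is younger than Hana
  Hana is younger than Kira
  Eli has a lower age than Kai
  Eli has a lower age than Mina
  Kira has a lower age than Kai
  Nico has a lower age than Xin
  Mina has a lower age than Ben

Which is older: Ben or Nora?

Nora < Hana and Hana < Nico give Nora < Nico.
With Nico < Kira: Nora < Hana < Nico < Kira.
With Kira < Xin: Nora < Hana < Nico < Kira < Xin.
With Xin < Ben: Nora < Hana < Nico < Kira < Xin < Ben.
So Nora < Ben; Ben is the older of the two.

Ben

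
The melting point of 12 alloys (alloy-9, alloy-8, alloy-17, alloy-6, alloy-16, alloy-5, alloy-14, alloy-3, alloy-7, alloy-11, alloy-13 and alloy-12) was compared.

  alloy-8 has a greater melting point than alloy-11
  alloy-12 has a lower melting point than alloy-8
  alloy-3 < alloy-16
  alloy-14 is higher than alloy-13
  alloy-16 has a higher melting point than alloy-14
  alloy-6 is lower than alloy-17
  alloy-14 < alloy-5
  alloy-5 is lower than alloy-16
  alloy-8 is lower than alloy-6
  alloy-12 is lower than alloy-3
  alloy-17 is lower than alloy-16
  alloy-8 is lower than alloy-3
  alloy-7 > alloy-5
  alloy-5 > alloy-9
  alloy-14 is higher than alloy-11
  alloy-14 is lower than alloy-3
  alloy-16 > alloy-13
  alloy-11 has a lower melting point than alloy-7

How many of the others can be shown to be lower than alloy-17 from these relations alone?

4

Directly below alloy-17: alloy-6.
One step further: alloy-8 (2 so far).
One step further: alloy-12, alloy-11 (4 so far).
Nothing else is reachable below alloy-17; 4 in all.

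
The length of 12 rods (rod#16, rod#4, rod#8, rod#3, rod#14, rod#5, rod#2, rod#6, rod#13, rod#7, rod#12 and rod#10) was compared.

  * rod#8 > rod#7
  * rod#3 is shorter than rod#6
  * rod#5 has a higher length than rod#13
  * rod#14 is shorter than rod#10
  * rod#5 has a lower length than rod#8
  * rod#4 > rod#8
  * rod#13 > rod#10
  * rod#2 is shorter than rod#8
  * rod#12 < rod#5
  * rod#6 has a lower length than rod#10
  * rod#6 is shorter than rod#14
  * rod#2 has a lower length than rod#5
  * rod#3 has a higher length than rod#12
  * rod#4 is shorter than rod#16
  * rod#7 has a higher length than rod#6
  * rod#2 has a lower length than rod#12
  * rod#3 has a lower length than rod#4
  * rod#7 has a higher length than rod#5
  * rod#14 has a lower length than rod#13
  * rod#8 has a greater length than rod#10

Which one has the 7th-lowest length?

rod#13

Chaining the given pairs: rod#2 < rod#12 < rod#3 < rod#6 < rod#14 < rod#10 < rod#13 < rod#5 < rod#7 < rod#8 < rod#4 < rod#16.
The 7th smallest is rod#13.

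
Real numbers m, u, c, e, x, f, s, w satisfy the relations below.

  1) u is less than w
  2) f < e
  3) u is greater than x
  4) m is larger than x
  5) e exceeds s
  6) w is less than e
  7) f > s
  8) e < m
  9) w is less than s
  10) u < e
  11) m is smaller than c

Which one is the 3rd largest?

e

Chaining the given pairs: x < u < w < s < f < e < m < c.
Counting 3 from the largest end gives e.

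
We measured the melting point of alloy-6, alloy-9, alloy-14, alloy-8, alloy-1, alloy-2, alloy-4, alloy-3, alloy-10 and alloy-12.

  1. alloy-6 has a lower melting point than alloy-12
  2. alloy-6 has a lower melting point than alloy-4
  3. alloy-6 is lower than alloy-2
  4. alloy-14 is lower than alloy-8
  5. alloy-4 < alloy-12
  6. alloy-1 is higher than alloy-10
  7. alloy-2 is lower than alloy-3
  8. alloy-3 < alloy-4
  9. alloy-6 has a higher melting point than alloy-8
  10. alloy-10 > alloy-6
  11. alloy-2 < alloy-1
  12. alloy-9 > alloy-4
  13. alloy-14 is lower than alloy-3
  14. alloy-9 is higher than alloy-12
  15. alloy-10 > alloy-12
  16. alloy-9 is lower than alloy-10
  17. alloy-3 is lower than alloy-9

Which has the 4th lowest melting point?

Chaining the given pairs: alloy-14 < alloy-8 < alloy-6 < alloy-2 < alloy-3 < alloy-4 < alloy-12 < alloy-9 < alloy-10 < alloy-1.
Counting 4 from the smallest end gives alloy-2.

alloy-2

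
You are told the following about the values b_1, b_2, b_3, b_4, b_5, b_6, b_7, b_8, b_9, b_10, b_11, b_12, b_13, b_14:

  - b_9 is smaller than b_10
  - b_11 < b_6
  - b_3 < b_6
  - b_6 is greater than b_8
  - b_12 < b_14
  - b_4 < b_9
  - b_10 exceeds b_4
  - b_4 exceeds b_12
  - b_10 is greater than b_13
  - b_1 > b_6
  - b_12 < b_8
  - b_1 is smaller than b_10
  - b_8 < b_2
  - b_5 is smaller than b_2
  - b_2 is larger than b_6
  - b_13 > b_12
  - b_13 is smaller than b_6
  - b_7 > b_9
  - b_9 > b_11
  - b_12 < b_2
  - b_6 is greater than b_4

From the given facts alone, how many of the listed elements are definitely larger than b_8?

The elements the relations force above b_8 are b_6, b_2, b_1, b_10 — no chain reaches any other.
That is 4.

4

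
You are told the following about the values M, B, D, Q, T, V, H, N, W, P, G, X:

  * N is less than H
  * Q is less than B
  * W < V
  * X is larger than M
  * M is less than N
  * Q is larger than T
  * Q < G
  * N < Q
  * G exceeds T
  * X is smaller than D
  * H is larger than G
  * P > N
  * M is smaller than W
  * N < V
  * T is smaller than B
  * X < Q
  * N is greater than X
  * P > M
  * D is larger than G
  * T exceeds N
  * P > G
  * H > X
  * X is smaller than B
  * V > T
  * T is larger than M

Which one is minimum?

M

X is not least since M < X; N is not least since M < N; T is not least since M < T; Q is not least since T < Q; W is not least since M < W; G is not least since Q < G; P is not least since M < P; B is not least since Q < B; H is not least since X < H; V is not least since T < V; D is not least since G < D.
Only M has nothing below it, so M is the minimum.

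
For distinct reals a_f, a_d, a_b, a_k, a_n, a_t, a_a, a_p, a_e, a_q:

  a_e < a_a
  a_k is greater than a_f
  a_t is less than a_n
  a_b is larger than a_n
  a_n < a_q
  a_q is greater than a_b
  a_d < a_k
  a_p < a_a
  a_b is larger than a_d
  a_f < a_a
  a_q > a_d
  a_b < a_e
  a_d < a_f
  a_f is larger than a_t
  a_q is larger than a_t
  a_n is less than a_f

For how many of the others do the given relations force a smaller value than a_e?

The elements the relations force below a_e are a_d, a_t, a_n, a_b — no chain reaches any other.
That is 4.

4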